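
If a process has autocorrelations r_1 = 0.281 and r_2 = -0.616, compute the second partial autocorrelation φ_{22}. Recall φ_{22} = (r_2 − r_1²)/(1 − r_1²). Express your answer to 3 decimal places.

-0.755

φ_{22} = (r_2 − r_1²) / (1 − r_1²)
r_1² = (0.281)² = 0.078961
Numerator = -0.616 − 0.0790 = -0.6950; denominator = 1 − 0.0790 = 0.9210
φ_{22} = -0.6950 / 0.9210 = -0.755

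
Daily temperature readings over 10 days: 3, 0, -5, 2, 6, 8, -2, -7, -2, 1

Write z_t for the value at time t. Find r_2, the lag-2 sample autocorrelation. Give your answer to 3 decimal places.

-0.520

Mean z̄ = (3 + 0 − 5 + 2 + 6 + 8 − 2 − 7 − 2 + 1)/10 = 0.4000
Numerator Σ_{t=1}^{8}(z_t−z̄)(z_{t+2}−z̄) = -101.1200
Denominator Σ(z_t−z̄)² = 194.4000
r_2 = -101.1200 / 194.4000 = -0.520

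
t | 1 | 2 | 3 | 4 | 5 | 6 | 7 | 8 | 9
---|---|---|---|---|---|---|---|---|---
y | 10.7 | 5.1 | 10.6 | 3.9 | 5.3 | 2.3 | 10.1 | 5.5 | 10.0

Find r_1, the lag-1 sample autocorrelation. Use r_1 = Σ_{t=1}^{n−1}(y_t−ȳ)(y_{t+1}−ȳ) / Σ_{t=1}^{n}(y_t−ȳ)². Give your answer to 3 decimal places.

Mean ȳ = (10.7 + 5.1 + 10.6 + 3.9 + 5.3 + 2.3 + 10.1 + 5.5 + 10.0)/9 = 7.0556
Numerator Σ_{t=1}^{8}(y_t−ȳ)(y_{t+1}−ȳ) = -35.1486
Denominator Σ(y_t−ȳ)² = 85.6822
r_1 = -35.1486 / 85.6822 = -0.410

-0.410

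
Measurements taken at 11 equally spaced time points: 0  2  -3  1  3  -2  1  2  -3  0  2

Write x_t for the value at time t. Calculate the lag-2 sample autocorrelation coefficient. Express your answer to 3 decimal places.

Mean x̄ = (0 + 2 − 3 + 1 + 3 − 2 + 1 + 2 − 3 + 0 + 2)/11 = 0.2727
Numerator Σ_{t=1}^{9}(x_t−x̄)(x_{t+2}−x̄) = -18.8760
Denominator Σ(x_t−x̄)² = 44.1818
r_2 = -18.8760 / 44.1818 = -0.427

-0.427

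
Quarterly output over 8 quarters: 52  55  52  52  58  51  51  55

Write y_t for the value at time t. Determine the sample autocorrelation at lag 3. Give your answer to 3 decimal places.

0.547

Mean ȳ = (52 + 55 + 52 + 52 + 58 + 51 + 51 + 55)/8 = 53.2500
Σ(y_t−ȳ)(y_{t+3}−ȳ) = (1.5625) + (8.3125) + (2.8125) + (2.8125) + (8.3125) = 23.8125
Denominator Σ(y_t−ȳ)² = 43.5000
r_3 = 23.8125 / 43.5000 = 0.547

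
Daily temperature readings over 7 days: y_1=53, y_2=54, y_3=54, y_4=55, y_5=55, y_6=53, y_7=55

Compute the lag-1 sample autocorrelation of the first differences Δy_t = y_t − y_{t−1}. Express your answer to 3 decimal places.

-0.405

First differences Δy: 1, 0, 1, 0, -2, 2
Mean of differences = 0.3333
Numerator Σ(Δy_t−Δȳ)(Δy_{t+1}−Δȳ) = -3.7778
Denominator Σ(Δy_t−Δȳ)² = 9.3333
r_1(Δy) = -3.7778 / 9.3333 = -0.405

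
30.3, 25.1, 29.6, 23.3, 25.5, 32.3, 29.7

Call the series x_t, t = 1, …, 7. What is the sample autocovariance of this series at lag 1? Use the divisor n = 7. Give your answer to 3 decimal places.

Mean x̄ = (30.3 + 25.1 + 29.6 + 23.3 + 25.5 + 32.3 + 29.7)/7 = 27.9714
Deviations: 2.3286, -2.8714, 1.6286, -4.6714, -2.4714, 4.3286, 1.7286
Σ_{t=1}^{6}(x_t−x̄)(x_{t+1}−x̄) = -10.6408
γ_1 = -10.6408 / 7 = -1.520

-1.520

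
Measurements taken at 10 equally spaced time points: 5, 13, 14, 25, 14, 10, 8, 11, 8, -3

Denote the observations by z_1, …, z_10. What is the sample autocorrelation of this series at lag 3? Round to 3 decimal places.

-0.155

Mean z̄ = (5 + 13 + 14 + 25 + 14 + 10 + 8 + 11 + 8 − 3)/10 = 10.5000
Σ(z_t−z̄)(z_{t+3}−z̄) = (-79.7500) + (8.7500) + (-1.7500) + (-36.2500) + (1.7500) + (1.2500) + (33.7500) = -72.2500
Denominator Σ(z_t−z̄)² = 466.5000
r_3 = -72.2500 / 466.5000 = -0.155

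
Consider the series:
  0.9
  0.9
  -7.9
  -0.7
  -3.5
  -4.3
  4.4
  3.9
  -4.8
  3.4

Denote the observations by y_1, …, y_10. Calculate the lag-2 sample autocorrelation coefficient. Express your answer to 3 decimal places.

Mean ȳ = (0.9 + 0.9 − 7.9 − 0.7 − 3.5 − 4.3 + 4.4 + 3.9 − 4.8 + 3.4)/10 = -0.7700
Numerator Σ_{t=1}^{8}(y_t−ȳ)(y_{t+2}−ȳ) = -24.5328
Denominator Σ(y_t−ȳ)² = 158.5010
r_2 = -24.5328 / 158.5010 = -0.155

-0.155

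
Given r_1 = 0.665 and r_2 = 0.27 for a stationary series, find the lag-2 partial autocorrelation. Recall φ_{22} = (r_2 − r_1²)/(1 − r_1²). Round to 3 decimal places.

-0.309

φ_{22} = (r_2 − r_1²) / (1 − r_1²)
r_1² = (0.665)² = 0.442225
Numerator = 0.27 − 0.4422 = -0.1722; denominator = 1 − 0.4422 = 0.5578
φ_{22} = -0.1722 / 0.5578 = -0.309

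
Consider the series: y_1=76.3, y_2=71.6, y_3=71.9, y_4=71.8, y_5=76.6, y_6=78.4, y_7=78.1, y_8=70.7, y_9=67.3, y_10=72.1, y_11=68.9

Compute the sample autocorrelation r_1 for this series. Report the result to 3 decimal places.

0.367

Mean ȳ = (76.3 + 71.6 + 71.9 + 71.8 + 76.6 + 78.4 + 78.1 + 70.7 + 67.3 + 72.1 + 68.9)/11 = 73.0636
Numerator Σ_{t=1}^{10}(y_t−ȳ)(y_{t+1}−ȳ) = 51.0005
Denominator Σ(y_t−ȳ)² = 138.9855
r_1 = 51.0005 / 138.9855 = 0.367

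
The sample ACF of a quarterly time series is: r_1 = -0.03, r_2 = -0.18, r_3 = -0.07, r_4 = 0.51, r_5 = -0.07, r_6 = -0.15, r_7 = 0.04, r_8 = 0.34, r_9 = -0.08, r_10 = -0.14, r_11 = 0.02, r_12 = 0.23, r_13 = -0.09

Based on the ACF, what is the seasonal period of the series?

4

The largest autocorrelation is r_4 = 0.51, with weaker echoes at lags 8 (0.34) and 12 (0.23); the remaining lags stay at or below 0.04.
The dominant spike at lag 4 indicates a seasonal period of 4.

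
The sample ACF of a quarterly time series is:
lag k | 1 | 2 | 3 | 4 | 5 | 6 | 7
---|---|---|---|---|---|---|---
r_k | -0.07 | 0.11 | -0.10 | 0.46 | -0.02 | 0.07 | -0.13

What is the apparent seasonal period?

4

The largest autocorrelation is r_4 = 0.46; the remaining lags stay at or below 0.11.
The dominant spike at lag 4 indicates a seasonal period of 4.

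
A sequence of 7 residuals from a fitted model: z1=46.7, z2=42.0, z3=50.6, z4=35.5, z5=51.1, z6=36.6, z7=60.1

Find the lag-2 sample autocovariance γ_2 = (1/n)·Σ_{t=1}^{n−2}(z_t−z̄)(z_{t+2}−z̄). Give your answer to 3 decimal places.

Mean z̄ = (46.7 + 42.0 + 50.6 + 35.5 + 51.1 + 36.6 + 60.1)/7 = 46.0857
Deviations: 0.6143, -4.0857, 4.5143, -10.5857, 5.0143, -9.4857, 14.0143
Σ_{t=1}^{5}(z_t−z̄)(z_{t+2}−z̄) = 239.3439
γ_2 = 239.3439 / 7 = 34.192

34.192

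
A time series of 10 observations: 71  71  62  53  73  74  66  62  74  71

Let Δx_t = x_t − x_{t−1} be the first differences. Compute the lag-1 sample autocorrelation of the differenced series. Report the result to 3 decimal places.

First differences Δx: 0, -9, -9, 20, 1, -8, -4, 12, -3
Mean of differences = 0.0000
Numerator Σ(Δx_t−Δx̄)(Δx_{t+1}−Δx̄) = -139.0000
Denominator Σ(Δx_t−Δx̄)² = 796.0000
r_1(Δx) = -139.0000 / 796.0000 = -0.175

-0.175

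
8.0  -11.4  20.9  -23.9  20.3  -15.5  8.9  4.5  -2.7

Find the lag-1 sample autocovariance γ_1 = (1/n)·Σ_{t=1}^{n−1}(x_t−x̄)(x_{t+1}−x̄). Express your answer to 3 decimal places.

-193.745

Mean x̄ = (8.0 − 11.4 + 20.9 − 23.9 + 20.3 − 15.5 + 8.9 + 4.5 − 2.7)/9 = 1.0111
Σ_{t=1}^{8}(x_t−x̄)(x_{t+1}−x̄) = -1743.7046
γ_1 = -1743.7046 / 9 = -193.745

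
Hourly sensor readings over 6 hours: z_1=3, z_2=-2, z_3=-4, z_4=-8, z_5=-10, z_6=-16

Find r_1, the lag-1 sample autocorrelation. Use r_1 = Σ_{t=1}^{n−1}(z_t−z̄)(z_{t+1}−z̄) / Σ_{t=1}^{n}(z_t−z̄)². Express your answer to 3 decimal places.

Mean z̄ = (3 − 2 − 4 − 8 − 10 − 16)/6 = -6.1667
Σ(z_t−z̄)(z_{t+1}−z̄) = (38.1944) + (9.0278) + (-3.9722) + (7.0278) + (37.6944) = 87.9722
Denominator Σ(z_t−z̄)² = 220.8333
r_1 = 87.9722 / 220.8333 = 0.398

0.398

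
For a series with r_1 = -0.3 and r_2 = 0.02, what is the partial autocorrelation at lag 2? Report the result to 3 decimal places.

φ_{22} = (r_2 − r_1²) / (1 − r_1²)
r_1² = (-0.3)² = 0.09
Numerator = 0.02 − 0.0900 = -0.0700; denominator = 1 − 0.0900 = 0.9100
φ_{22} = -0.0700 / 0.9100 = -0.077

-0.077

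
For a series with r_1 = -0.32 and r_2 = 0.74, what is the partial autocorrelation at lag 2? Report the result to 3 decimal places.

0.710

φ_{22} = (r_2 − r_1²) / (1 − r_1²)
r_1² = (-0.32)² = 0.1024
Numerator = 0.74 − 0.1024 = 0.6376; denominator = 1 − 0.1024 = 0.8976
φ_{22} = 0.6376 / 0.8976 = 0.710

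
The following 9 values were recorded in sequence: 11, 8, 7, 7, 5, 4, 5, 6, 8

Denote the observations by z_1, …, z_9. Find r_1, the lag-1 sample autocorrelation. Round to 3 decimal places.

0.433

Mean z̄ = (11 + 8 + 7 + 7 + 5 + 4 + 5 + 6 + 8)/9 = 6.7778
Numerator Σ_{t=1}^{8}(z_t−z̄)(z_{t+1}−z̄) = 15.3951
Denominator Σ(z_t−z̄)² = 35.5556
r_1 = 15.3951 / 35.5556 = 0.433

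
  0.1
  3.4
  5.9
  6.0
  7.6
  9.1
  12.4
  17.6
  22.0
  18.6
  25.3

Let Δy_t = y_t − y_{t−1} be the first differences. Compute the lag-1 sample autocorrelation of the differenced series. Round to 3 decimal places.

First differences Δy: 3.3, 2.5, 0.1, 1.6, 1.5, 3.3, 5.2, 4.4, -3.4, 6.7
Mean of differences = 2.5200
Numerator Σ(Δy_t−Δȳ)(Δy_{t+1}−Δȳ) = -26.3444
Denominator Σ(Δy_t−Δȳ)² = 72.1960
r_1(Δy) = -26.3444 / 72.1960 = -0.365

-0.365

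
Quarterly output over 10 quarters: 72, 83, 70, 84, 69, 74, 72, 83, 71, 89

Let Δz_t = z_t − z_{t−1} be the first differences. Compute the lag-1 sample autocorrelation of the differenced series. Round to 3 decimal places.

-0.749

First differences Δz: 11, -13, 14, -15, 5, -2, 11, -12, 18
Mean of differences = 1.8889
Numerator Σ(Δz_t−Δz̄)(Δz_{t+1}−Δz̄) = -970.9012
Denominator Σ(Δz_t−Δz̄)² = 1296.8889
r_1(Δz) = -970.9012 / 1296.8889 = -0.749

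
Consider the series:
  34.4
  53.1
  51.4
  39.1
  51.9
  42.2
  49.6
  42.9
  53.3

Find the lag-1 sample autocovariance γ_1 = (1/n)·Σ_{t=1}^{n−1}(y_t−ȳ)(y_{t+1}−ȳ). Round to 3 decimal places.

-21.736

Mean ȳ = (34.4 + 53.1 + 51.4 + 39.1 + 51.9 + 42.2 + 49.6 + 42.9 + 53.3)/9 = 46.4333
Σ_{t=1}^{8}(y_t−ȳ)(y_{t+1}−ȳ) = -195.6211
γ_1 = -195.6211 / 9 = -21.736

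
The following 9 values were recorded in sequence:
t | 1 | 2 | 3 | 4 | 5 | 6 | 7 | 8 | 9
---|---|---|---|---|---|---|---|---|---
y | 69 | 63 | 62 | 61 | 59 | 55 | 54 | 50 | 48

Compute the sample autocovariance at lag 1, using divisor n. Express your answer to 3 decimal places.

23.418

Mean ȳ = (69 + 63 + 62 + 61 + 59 + 55 + 54 + 50 + 48)/9 = 57.8889
Σ_{t=1}^{8}(y_t−ȳ)(y_{t+1}−ȳ) = 210.7654
γ_1 = 210.7654 / 9 = 23.418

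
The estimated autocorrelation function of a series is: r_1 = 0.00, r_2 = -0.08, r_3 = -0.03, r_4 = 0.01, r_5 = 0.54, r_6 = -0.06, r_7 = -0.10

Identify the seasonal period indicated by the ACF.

5

The largest autocorrelation is r_5 = 0.54; the remaining lags stay at or below 0.01.
The dominant spike at lag 5 indicates a seasonal period of 5.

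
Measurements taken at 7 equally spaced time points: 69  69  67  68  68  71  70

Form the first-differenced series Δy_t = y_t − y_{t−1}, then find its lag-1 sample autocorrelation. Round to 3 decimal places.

First differences Δy: 0, -2, 1, 0, 3, -1
Mean of differences = 0.1667
Numerator Σ(Δy_t−Δȳ)(Δy_{t+1}−Δȳ) = -5.3611
Denominator Σ(Δy_t−Δȳ)² = 14.8333
r_1(Δy) = -5.3611 / 14.8333 = -0.361

-0.361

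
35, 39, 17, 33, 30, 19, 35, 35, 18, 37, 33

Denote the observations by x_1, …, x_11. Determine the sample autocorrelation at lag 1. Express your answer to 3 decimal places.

Mean x̄ = (35 + 39 + 17 + 33 + 30 + 19 + 35 + 35 + 18 + 37 + 33)/11 = 30.0909
Numerator Σ_{t=1}^{10}(x_t−x̄)(x_{t+1}−x̄) = -263.3719
Denominator Σ(x_t−x̄)² = 656.9091
r_1 = -263.3719 / 656.9091 = -0.401

-0.401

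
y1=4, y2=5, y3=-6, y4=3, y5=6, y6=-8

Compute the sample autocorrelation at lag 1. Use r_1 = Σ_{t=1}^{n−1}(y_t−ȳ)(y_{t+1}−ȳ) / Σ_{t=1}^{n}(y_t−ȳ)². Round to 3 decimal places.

Mean ȳ = (4 + 5 − 6 + 3 + 6 − 8)/6 = 0.6667
Deviations from mean: 3.3333, 4.3333, -6.6667, 2.3333, 5.3333, -8.6667
Numerator Σ_{t=1}^{5}(y_t−ȳ)(y_{t+1}−ȳ) = -63.7778
Denominator Σ(y_t−ȳ)² = 183.3333
r_1 = -63.7778 / 183.3333 = -0.348

-0.348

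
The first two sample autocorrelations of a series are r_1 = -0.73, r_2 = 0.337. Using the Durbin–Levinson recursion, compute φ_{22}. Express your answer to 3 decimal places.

-0.419

φ_{22} = (r_2 − r_1²) / (1 − r_1²)
r_1² = (-0.73)² = 0.5329
Numerator = 0.337 − 0.5329 = -0.1959; denominator = 1 − 0.5329 = 0.4671
φ_{22} = -0.1959 / 0.4671 = -0.419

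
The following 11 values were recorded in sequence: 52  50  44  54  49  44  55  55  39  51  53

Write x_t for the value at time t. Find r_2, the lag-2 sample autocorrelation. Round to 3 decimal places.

-0.557

Mean x̄ = (52 + 50 + 44 + 54 + 49 + 44 + 55 + 55 + 39 + 51 + 53)/11 = 49.6364
Numerator Σ_{t=1}^{9}(x_t−x̄)(x_{t+2}−x̄) = -151.9008
Denominator Σ(x_t−x̄)² = 272.5455
r_2 = -151.9008 / 272.5455 = -0.557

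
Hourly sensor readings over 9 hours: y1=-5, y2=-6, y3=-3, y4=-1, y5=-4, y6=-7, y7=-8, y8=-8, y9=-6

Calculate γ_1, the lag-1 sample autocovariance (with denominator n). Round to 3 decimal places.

2.802

Mean ȳ = (-5 − 6 − 3 − 1 − 4 − 7 − 8 − 8 − 6)/9 = -5.3333
Σ_{t=1}^{8}(y_t−ȳ)(y_{t+1}−ȳ) = 25.2222
γ_1 = 25.2222 / 9 = 2.802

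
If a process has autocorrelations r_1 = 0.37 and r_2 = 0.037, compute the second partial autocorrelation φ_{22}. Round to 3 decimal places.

φ_{22} = (r_2 − r_1²) / (1 − r_1²)
r_1² = (0.37)² = 0.1369
Numerator = 0.037 − 0.1369 = -0.0999; denominator = 1 − 0.1369 = 0.8631
φ_{22} = -0.0999 / 0.8631 = -0.116

-0.116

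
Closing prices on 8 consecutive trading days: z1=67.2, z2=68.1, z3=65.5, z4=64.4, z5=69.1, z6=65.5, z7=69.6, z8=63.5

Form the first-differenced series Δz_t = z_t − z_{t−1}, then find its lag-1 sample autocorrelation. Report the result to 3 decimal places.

First differences Δz: 0.9, -2.6, -1.1, 4.7, -3.6, 4.1, -6.1
Mean of differences = -0.5286
Numerator Σ(Δz_t−Δz̄)(Δz_{t+1}−Δz̄) = -60.8265
Denominator Σ(Δz_t−Δz̄)² = 95.8943
r_1(Δz) = -60.8265 / 95.8943 = -0.634

-0.634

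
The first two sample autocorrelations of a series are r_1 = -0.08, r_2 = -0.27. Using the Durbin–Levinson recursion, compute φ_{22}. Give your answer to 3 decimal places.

φ_{22} = (r_2 − r_1²) / (1 − r_1²)
r_1² = (-0.08)² = 0.0064
Numerator = -0.27 − 0.0064 = -0.2764; denominator = 1 − 0.0064 = 0.9936
φ_{22} = -0.2764 / 0.9936 = -0.278

-0.278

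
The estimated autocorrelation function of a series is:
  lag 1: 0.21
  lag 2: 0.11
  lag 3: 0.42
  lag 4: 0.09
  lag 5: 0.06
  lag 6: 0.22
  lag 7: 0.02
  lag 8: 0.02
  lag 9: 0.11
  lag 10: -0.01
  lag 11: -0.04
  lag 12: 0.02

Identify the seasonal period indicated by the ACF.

The largest autocorrelation is r_3 = 0.42, with a weaker echo at lag 6 (0.22); the remaining lags stay at or below 0.21. The elevated value at lag 1 (0.21), dropping to 0.11 at lag 2, reflects decaying short-term dependence rather than seasonality.
The dominant spike at lag 3 indicates a seasonal period of 3.

3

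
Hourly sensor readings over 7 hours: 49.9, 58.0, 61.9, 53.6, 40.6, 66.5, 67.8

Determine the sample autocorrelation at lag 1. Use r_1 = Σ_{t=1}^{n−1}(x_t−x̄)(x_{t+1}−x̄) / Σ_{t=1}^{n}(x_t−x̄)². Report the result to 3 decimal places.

Mean x̄ = (49.9 + 58.0 + 61.9 + 53.6 + 40.6 + 66.5 + 67.8)/7 = 56.9000
Σ(x_t−x̄)(x_{t+1}−x̄) = (-7.7000) + (5.5000) + (-16.5000) + (53.7900) + (-156.4800) + (104.6400) = -16.7500
Denominator Σ(x_t−x̄)² = 562.7600
r_1 = -16.7500 / 562.7600 = -0.030

-0.030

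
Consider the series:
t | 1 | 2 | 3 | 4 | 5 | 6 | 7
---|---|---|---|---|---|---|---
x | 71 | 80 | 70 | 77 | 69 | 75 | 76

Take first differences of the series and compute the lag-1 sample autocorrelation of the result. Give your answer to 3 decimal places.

First differences Δx: 9, -10, 7, -8, 6, 1
Mean of differences = 0.8333
Numerator Σ(Δx_t−Δx̄)(Δx_{t+1}−Δx̄) = -254.5278
Denominator Σ(Δx_t−Δx̄)² = 326.8333
r_1(Δx) = -254.5278 / 326.8333 = -0.779

-0.779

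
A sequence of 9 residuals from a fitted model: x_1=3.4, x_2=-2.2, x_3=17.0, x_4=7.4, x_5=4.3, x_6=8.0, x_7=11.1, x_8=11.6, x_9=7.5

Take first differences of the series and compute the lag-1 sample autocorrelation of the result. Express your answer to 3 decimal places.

First differences Δx: -5.6, 19.2, -9.6, -3.1, 3.7, 3.1, 0.5, -4.1
Mean of differences = 0.5125
Numerator Σ(Δx_t−Δx̄)(Δx_{t+1}−Δx̄) = -269.9152
Denominator Σ(Δx_t−Δx̄)² = 540.0288
r_1(Δx) = -269.9152 / 540.0288 = -0.500

-0.500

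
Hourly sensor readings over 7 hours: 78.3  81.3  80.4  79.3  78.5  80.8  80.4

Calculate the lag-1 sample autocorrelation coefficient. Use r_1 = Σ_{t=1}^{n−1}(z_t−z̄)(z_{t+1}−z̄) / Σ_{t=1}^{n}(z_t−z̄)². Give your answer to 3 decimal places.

-0.218

Mean z̄ = (78.3 + 81.3 + 80.4 + 79.3 + 78.5 + 80.8 + 80.4)/7 = 79.8571
Deviations from mean: -1.5571, 1.4429, 0.5429, -0.5571, -1.3571, 0.9429, 0.5429
Σ(z_t−z̄)(z_{t+1}−z̄) = (-2.2467) + (0.7833) + (-0.3024) + (0.7561) + (-1.2796) + (0.5118) = -1.7776
Denominator Σ(z_t−z̄)² = 8.1371
r_1 = -1.7776 / 8.1371 = -0.218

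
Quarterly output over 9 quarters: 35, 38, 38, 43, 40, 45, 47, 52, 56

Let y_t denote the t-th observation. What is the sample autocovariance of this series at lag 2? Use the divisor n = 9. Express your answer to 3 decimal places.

Mean ȳ = (35 + 38 + 38 + 43 + 40 + 45 + 47 + 52 + 56)/9 = 43.7778
Σ_{t=1}^{7}(y_t−ȳ)(y_{t+2}−ȳ) = 113.3457
γ_2 = 113.3457 / 9 = 12.594

12.594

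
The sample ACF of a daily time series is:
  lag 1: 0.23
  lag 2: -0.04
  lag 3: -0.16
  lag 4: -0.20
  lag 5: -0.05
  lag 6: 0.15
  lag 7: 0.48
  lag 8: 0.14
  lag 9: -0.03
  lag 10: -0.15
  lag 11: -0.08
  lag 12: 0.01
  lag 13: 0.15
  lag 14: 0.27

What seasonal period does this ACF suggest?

The largest autocorrelation is r_7 = 0.48, with a weaker echo at lag 14 (0.27); the remaining lags stay at or below 0.23.
The dominant spike at lag 7 indicates a seasonal period of 7.

7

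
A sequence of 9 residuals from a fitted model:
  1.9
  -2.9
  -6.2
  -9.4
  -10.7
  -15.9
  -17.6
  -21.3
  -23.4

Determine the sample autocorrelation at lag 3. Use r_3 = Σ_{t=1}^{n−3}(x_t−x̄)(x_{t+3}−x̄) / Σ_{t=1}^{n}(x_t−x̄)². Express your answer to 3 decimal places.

0.074

Mean x̄ = (1.9 − 2.9 − 6.2 − 9.4 − 10.7 − 15.9 − 17.6 − 21.3 − 23.4)/9 = -11.7222
Σ(x_t−x̄)(x_{t+3}−x̄) = (31.6338) + (9.0183) + (-23.0706) + (-13.6495) + (-9.7906) + (48.7872) = 42.9285
Denominator Σ(x_t−x̄)² = 580.4356
r_3 = 42.9285 / 580.4356 = 0.074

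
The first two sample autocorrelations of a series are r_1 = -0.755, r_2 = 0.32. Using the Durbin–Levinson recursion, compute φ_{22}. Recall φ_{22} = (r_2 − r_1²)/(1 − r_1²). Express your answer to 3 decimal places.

-0.581

φ_{22} = (r_2 − r_1²) / (1 − r_1²)
r_1² = (-0.755)² = 0.570025
Numerator = 0.32 − 0.5700 = -0.2500; denominator = 1 − 0.5700 = 0.4300
φ_{22} = -0.2500 / 0.4300 = -0.581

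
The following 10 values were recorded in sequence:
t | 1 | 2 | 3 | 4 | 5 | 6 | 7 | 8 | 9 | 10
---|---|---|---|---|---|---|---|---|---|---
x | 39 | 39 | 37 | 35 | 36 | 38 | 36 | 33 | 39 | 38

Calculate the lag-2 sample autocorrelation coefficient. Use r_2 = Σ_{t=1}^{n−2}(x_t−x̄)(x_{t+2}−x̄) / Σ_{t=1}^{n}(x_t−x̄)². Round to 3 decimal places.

-0.417

Mean x̄ = (39 + 39 + 37 + 35 + 36 + 38 + 36 + 33 + 39 + 38)/10 = 37.0000
Numerator Σ_{t=1}^{8}(x_t−x̄)(x_{t+2}−x̄) = -15.0000
Denominator Σ(x_t−x̄)² = 36.0000
r_2 = -15.0000 / 36.0000 = -0.417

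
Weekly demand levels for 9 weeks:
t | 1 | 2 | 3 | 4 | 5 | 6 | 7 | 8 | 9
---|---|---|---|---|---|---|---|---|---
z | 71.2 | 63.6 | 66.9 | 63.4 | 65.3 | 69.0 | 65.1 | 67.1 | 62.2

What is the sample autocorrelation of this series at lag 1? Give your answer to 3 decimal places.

Mean z̄ = (71.2 + 63.6 + 66.9 + 63.4 + 65.3 + 69.0 + 65.1 + 67.1 + 62.2)/9 = 65.9778
Numerator Σ_{t=1}^{8}(z_t−z̄)(z_{t+1}−z̄) = -25.1660
Denominator Σ(z_t−z̄)² = 66.3156
r_1 = -25.1660 / 66.3156 = -0.379

-0.379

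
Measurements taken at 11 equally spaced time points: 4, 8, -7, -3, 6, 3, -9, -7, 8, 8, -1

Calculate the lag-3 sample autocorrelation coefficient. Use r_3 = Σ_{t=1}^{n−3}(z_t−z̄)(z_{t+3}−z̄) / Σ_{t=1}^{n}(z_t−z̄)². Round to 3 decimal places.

Mean z̄ = (4 + 8 − 7 − 3 + 6 + 3 − 9 − 7 + 8 + 8 − 1)/11 = 0.9091
Numerator Σ_{t=1}^{8}(z_t−z̄)(z_{t+3}−z̄) = -34.3884
Denominator Σ(z_t−z̄)² = 432.9091
r_3 = -34.3884 / 432.9091 = -0.079

-0.079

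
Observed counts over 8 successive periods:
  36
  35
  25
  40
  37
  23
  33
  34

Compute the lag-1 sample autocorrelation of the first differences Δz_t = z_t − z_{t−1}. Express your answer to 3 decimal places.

-0.433

First differences Δz: -1, -10, 15, -3, -14, 10, 1
Mean of differences = -0.2857
Numerator Σ(Δz_t−Δz̄)(Δz_{t+1}−Δz̄) = -273.6531
Denominator Σ(Δz_t−Δz̄)² = 631.4286
r_1(Δz) = -273.6531 / 631.4286 = -0.433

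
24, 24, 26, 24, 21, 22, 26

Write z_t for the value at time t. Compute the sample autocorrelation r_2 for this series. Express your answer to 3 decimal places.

-0.584

Mean z̄ = (24 + 24 + 26 + 24 + 21 + 22 + 26)/7 = 23.8571
Deviations from mean: 0.1429, 0.1429, 2.1429, 0.1429, -2.8571, -1.8571, 2.1429
Σ(z_t−z̄)(z_{t+2}−z̄) = (0.3061) + (0.0204) + (-6.1224) + (-0.2653) + (-6.1224) = -12.1837
Denominator Σ(z_t−z̄)² = 20.8571
r_2 = -12.1837 / 20.8571 = -0.584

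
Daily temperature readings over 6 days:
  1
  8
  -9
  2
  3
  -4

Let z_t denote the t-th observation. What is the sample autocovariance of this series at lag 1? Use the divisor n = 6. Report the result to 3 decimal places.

Mean z̄ = (1 + 8 − 9 + 2 + 3 − 4)/6 = 0.1667
Σ_{t=1}^{5}(z_t−z̄)(z_{t+1}−z̄) = -88.6944
γ_1 = -88.6944 / 6 = -14.782

-14.782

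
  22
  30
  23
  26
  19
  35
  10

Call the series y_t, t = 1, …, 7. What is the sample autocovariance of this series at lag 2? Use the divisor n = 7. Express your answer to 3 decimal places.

15.560

Mean ȳ = (22 + 30 + 23 + 26 + 19 + 35 + 10)/7 = 23.5714
Σ_{t=1}^{5}(y_t−ȳ)(y_{t+2}−ȳ) = 108.9184
γ_2 = 108.9184 / 7 = 15.560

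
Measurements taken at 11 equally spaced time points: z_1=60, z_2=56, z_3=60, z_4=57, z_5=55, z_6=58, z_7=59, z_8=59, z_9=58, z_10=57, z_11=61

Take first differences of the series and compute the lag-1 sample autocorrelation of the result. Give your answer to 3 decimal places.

First differences Δz: -4, 4, -3, -2, 3, 1, 0, -1, -1, 4
Mean of differences = 0.1000
Numerator Σ(Δz_t−Δz̄)(Δz_{t+1}−Δz̄) = -28.1100
Denominator Σ(Δz_t−Δz̄)² = 72.9000
r_1(Δz) = -28.1100 / 72.9000 = -0.386

-0.386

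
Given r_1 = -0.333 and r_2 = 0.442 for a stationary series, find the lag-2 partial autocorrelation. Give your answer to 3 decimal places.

φ_{22} = (r_2 − r_1²) / (1 − r_1²)
r_1² = (-0.333)² = 0.110889
Numerator = 0.442 − 0.1109 = 0.3311; denominator = 1 − 0.1109 = 0.8891
φ_{22} = 0.3311 / 0.8891 = 0.372

0.372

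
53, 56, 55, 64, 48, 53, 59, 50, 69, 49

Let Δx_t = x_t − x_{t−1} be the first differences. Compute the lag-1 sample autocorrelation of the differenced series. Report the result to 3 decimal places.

-0.645

First differences Δx: 3, -1, 9, -16, 5, 6, -9, 19, -20
Mean of differences = -0.4444
Numerator Σ(Δx_t−Δx̄)(Δx_{t+1}−Δx̄) = -805.4198
Denominator Σ(Δx_t−Δx̄)² = 1248.2222
r_1(Δx) = -805.4198 / 1248.2222 = -0.645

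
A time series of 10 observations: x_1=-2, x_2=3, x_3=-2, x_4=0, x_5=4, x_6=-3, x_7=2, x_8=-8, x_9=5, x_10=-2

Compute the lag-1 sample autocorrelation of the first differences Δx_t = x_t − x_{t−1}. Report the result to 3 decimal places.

First differences Δx: 5, -5, 2, 4, -7, 5, -10, 13, -7
Mean of differences = 0.0000
Numerator Σ(Δx_t−Δx̄)(Δx_{t+1}−Δx̄) = -361.0000
Denominator Σ(Δx_t−Δx̄)² = 462.0000
r_1(Δx) = -361.0000 / 462.0000 = -0.781

-0.781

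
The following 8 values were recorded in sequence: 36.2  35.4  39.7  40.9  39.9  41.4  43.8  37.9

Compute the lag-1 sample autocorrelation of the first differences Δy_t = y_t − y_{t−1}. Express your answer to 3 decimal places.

-0.213

First differences Δy: -0.8, 4.3, 1.2, -1.0, 1.5, 2.4, -5.9
Mean of differences = 0.2429
Numerator Σ(Δy_t−Δȳ)(Δy_{t+1}−Δȳ) = -13.6390
Denominator Σ(Δy_t−Δȳ)² = 63.9771
r_1(Δy) = -13.6390 / 63.9771 = -0.213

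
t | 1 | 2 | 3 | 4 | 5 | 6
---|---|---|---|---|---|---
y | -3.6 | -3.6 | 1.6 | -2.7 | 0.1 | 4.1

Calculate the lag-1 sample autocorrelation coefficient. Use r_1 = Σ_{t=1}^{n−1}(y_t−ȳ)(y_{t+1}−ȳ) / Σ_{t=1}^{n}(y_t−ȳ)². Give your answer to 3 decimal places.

Mean ȳ = (-3.6 − 3.6 + 1.6 − 2.7 + 0.1 + 4.1)/6 = -0.6833
Deviations from mean: -2.9167, -2.9167, 2.2833, -2.0167, 0.7833, 4.7833
Σ(y_t−ȳ)(y_{t+1}−ȳ) = (8.5069) + (-6.6597) + (-4.6047) + (-1.5797) + (3.7469) = -0.5903
Denominator Σ(y_t−ȳ)² = 49.7883
r_1 = -0.5903 / 49.7883 = -0.012

-0.012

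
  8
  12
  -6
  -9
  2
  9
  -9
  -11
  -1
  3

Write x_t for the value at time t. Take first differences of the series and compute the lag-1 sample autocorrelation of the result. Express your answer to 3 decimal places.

-0.054

First differences Δx: 4, -18, -3, 11, 7, -18, -2, 10, 4
Mean of differences = -0.5556
Numerator Σ(Δx_t−Δx̄)(Δx_{t+1}−Δx̄) = -51.5309
Denominator Σ(Δx_t−Δx̄)² = 960.2222
r_1(Δx) = -51.5309 / 960.2222 = -0.054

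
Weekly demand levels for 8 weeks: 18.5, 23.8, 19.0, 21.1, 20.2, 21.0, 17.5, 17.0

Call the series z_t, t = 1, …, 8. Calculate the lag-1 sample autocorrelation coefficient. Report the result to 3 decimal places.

Mean z̄ = (18.5 + 23.8 + 19.0 + 21.1 + 20.2 + 21.0 + 17.5 + 17.0)/8 = 19.7625
Σ(z_t−z̄)(z_{t+1}−z̄) = (-5.0973) + (-3.0786) + (-1.0198) + (0.5852) + (0.5414) + (-2.7998) + (6.2502) = -4.6189
Denominator Σ(z_t−z̄)² = 34.7388
r_1 = -4.6189 / 34.7388 = -0.133

-0.133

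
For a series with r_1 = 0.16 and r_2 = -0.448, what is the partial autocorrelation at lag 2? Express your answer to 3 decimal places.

-0.486

φ_{22} = (r_2 − r_1²) / (1 − r_1²)
r_1² = (0.16)² = 0.0256
Numerator = -0.448 − 0.0256 = -0.4736; denominator = 1 − 0.0256 = 0.9744
φ_{22} = -0.4736 / 0.9744 = -0.486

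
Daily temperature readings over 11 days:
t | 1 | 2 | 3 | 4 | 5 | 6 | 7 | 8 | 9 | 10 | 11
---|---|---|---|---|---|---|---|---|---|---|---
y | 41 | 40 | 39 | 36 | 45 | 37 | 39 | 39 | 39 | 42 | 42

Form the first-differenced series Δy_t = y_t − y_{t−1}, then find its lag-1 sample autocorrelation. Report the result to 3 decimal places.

-0.658

First differences Δy: -1, -1, -3, 9, -8, 2, 0, 0, 3, 0
Mean of differences = 0.1000
Numerator Σ(Δy_t−Δȳ)(Δy_{t+1}−Δȳ) = -111.2100
Denominator Σ(Δy_t−Δȳ)² = 168.9000
r_1(Δy) = -111.2100 / 168.9000 = -0.658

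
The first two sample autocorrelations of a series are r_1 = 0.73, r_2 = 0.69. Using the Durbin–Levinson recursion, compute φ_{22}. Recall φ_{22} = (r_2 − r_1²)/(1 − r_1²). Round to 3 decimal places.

0.336

φ_{22} = (r_2 − r_1²) / (1 − r_1²)
r_1² = (0.73)² = 0.5329
Numerator = 0.69 − 0.5329 = 0.1571; denominator = 1 − 0.5329 = 0.4671
φ_{22} = 0.1571 / 0.4671 = 0.336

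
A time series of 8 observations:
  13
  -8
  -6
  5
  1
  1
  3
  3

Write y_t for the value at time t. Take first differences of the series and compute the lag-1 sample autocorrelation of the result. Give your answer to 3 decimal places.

First differences Δy: -21, 2, 11, -4, 0, 2, 0
Mean of differences = -1.4286
Numerator Σ(Δy_t−Δȳ)(Δy_{t+1}−Δȳ) = -50.3265
Denominator Σ(Δy_t−Δȳ)² = 571.7143
r_1(Δy) = -50.3265 / 571.7143 = -0.088

-0.088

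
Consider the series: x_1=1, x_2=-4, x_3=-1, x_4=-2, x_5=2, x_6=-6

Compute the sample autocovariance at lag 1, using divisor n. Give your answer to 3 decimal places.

Mean x̄ = (1 − 4 − 1 − 2 + 2 − 6)/6 = -1.6667
Σ_{t=1}^{5}(x_t−x̄)(x_{t+1}−x̄) = -25.1111
γ_1 = -25.1111 / 6 = -4.185

-4.185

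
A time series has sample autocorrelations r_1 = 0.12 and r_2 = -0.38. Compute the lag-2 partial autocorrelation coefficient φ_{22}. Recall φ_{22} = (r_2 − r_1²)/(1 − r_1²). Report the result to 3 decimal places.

φ_{22} = (r_2 − r_1²) / (1 − r_1²)
r_1² = (0.12)² = 0.0144
Numerator = -0.38 − 0.0144 = -0.3944; denominator = 1 − 0.0144 = 0.9856
φ_{22} = -0.3944 / 0.9856 = -0.400

-0.400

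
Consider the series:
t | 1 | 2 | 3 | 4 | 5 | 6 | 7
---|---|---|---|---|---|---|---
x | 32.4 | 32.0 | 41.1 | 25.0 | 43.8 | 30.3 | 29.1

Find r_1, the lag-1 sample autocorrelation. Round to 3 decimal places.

-0.670

Mean x̄ = (32.4 + 32.0 + 41.1 + 25.0 + 43.8 + 30.3 + 29.1)/7 = 33.3857
Deviations from mean: -0.9857, -1.3857, 7.7143, -8.3857, 10.4143, -3.0857, -4.2857
Σ(x_t−x̄)(x_{t+1}−x̄) = (1.3659) + (-10.6898) + (-64.6898) + (-87.3312) + (-32.1355) + (13.2245) = -180.2559
Denominator Σ(x_t−x̄)² = 269.0686
r_1 = -180.2559 / 269.0686 = -0.670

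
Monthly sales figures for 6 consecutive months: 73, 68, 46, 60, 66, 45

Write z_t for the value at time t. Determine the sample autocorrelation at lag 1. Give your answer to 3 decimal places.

-0.142

Mean z̄ = (73 + 68 + 46 + 60 + 66 + 45)/6 = 59.6667
Deviations from mean: 13.3333, 8.3333, -13.6667, 0.3333, 6.3333, -14.6667
Numerator Σ_{t=1}^{5}(z_t−z̄)(z_{t+1}−z̄) = -98.1111
Denominator Σ(z_t−z̄)² = 689.3333
r_1 = -98.1111 / 689.3333 = -0.142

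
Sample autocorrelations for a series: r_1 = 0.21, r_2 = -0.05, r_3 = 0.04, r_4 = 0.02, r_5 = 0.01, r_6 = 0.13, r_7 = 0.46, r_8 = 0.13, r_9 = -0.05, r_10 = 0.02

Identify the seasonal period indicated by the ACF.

The largest autocorrelation is r_7 = 0.46; the remaining lags stay at or below 0.21.
The dominant spike at lag 7 indicates a seasonal period of 7.

7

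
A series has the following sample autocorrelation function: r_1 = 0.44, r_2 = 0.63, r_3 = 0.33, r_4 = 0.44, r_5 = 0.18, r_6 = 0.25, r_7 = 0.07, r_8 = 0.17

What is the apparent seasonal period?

2

The largest autocorrelation is r_2 = 0.63; the remaining lags stay at or below 0.44.
The dominant spike at lag 2 indicates a seasonal period of 2.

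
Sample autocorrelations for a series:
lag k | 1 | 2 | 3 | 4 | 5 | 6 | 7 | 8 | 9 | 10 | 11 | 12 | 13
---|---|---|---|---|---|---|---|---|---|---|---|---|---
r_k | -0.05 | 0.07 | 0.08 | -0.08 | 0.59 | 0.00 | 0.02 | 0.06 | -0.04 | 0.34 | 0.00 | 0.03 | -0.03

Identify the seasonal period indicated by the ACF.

The largest autocorrelation is r_5 = 0.59, with a weaker echo at lag 10 (0.34); the remaining lags stay at or below 0.08.
The dominant spike at lag 5 indicates a seasonal period of 5.

5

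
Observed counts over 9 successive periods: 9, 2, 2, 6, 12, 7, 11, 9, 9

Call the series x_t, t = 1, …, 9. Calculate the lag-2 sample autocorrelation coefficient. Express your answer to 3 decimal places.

Mean x̄ = (9 + 2 + 2 + 6 + 12 + 7 + 11 + 9 + 9)/9 = 7.4444
Σ(x_t−x̄)(x_{t+2}−x̄) = (-8.4691) + (7.8642) + (-24.8025) + (0.6420) + (16.1975) + (-0.6914) + (5.5309) = -3.7284
Denominator Σ(x_t−x̄)² = 102.2222
r_2 = -3.7284 / 102.2222 = -0.036

-0.036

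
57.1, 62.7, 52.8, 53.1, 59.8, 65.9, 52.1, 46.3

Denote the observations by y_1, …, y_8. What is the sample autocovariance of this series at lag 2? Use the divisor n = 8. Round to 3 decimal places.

-22.060

Mean ȳ = (57.1 + 62.7 + 52.8 + 53.1 + 59.8 + 65.9 + 52.1 + 46.3)/8 = 56.2250
Deviations: 0.8750, 6.4750, -3.4250, -3.1250, 3.5750, 9.6750, -4.1250, -9.9250
Σ_{t=1}^{6}(y_t−ȳ)(y_{t+2}−ȳ) = -176.4813
γ_2 = -176.4813 / 8 = -22.060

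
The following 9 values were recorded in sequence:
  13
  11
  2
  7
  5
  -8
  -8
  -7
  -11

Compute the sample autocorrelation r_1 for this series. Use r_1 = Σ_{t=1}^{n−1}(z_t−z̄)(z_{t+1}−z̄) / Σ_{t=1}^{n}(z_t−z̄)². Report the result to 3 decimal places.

0.557

Mean z̄ = (13 + 11 + 2 + 7 + 5 − 8 − 8 − 7 − 11)/9 = 0.4444
Numerator Σ_{t=1}^{8}(z_t−z̄)(z_{t+1}−z̄) = 369.9136
Denominator Σ(z_t−z̄)² = 664.2222
r_1 = 369.9136 / 664.2222 = 0.557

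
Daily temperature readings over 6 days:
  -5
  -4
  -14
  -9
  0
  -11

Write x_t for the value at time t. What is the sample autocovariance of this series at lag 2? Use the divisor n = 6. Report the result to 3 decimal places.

-10.426

Mean x̄ = (-5 − 4 − 14 − 9 + 0 − 11)/6 = -7.1667
Deviations: 2.1667, 3.1667, -6.8333, -1.8333, 7.1667, -3.8333
Σ_{t=1}^{4}(x_t−x̄)(x_{t+2}−x̄) = -62.5556
γ_2 = -62.5556 / 6 = -10.426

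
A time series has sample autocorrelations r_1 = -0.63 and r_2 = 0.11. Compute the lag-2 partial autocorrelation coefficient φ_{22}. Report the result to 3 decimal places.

φ_{22} = (r_2 − r_1²) / (1 − r_1²)
r_1² = (-0.63)² = 0.3969
Numerator = 0.11 − 0.3969 = -0.2869; denominator = 1 − 0.3969 = 0.6031
φ_{22} = -0.2869 / 0.6031 = -0.476

-0.476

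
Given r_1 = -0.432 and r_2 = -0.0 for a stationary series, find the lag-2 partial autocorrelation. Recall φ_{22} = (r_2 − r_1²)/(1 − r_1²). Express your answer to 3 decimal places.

φ_{22} = (r_2 − r_1²) / (1 − r_1²)
r_1² = (-0.432)² = 0.186624
Numerator = -0.0 − 0.1866 = -0.1866; denominator = 1 − 0.1866 = 0.8134
φ_{22} = -0.1866 / 0.8134 = -0.229

-0.229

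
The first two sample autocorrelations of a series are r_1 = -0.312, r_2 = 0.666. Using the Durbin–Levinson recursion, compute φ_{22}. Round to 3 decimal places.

0.630

φ_{22} = (r_2 − r_1²) / (1 − r_1²)
r_1² = (-0.312)² = 0.097344
Numerator = 0.666 − 0.0973 = 0.5687; denominator = 1 − 0.0973 = 0.9027
φ_{22} = 0.5687 / 0.9027 = 0.630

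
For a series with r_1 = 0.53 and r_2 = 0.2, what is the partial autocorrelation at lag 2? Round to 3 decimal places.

φ_{22} = (r_2 − r_1²) / (1 − r_1²)
r_1² = (0.53)² = 0.2809
Numerator = 0.2 − 0.2809 = -0.0809; denominator = 1 − 0.2809 = 0.7191
φ_{22} = -0.0809 / 0.7191 = -0.113

-0.113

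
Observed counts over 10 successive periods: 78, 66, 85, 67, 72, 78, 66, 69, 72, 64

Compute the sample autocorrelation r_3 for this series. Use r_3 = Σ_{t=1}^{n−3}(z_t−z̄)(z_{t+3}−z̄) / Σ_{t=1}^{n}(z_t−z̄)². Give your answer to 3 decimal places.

Mean z̄ = (78 + 66 + 85 + 67 + 72 + 78 + 66 + 69 + 72 + 64)/10 = 71.7000
Σ(z_t−z̄)(z_{t+3}−z̄) = (-29.6100) + (-1.7100) + (83.7900) + (26.7900) + (-0.8100) + (1.8900) + (43.8900) = 124.2300
Denominator Σ(z_t−z̄)² = 410.1000
r_3 = 124.2300 / 410.1000 = 0.303

0.303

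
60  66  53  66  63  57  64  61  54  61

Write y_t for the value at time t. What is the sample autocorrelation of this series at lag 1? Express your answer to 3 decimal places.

Mean ȳ = (60 + 66 + 53 + 66 + 63 + 57 + 64 + 61 + 54 + 61)/10 = 60.5000
Numerator Σ_{t=1}^{9}(y_t−ȳ)(y_{t+1}−ȳ) = -97.2500
Denominator Σ(y_t−ȳ)² = 190.5000
r_1 = -97.2500 / 190.5000 = -0.510

-0.510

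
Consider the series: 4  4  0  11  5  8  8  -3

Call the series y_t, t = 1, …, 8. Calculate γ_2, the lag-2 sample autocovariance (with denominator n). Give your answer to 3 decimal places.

-0.723

Mean ȳ = (4 + 4 + 0 + 11 + 5 + 8 + 8 − 3)/8 = 4.6250
Σ_{t=1}^{6}(y_t−ȳ)(y_{t+2}−ȳ) = -5.7813
γ_2 = -5.7813 / 8 = -0.723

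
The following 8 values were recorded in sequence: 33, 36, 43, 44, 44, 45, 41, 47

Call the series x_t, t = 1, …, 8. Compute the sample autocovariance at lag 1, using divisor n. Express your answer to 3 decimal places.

Mean x̄ = (33 + 36 + 43 + 44 + 44 + 45 + 41 + 47)/8 = 41.6250
Σ_{t=1}^{7}(x_t−x̄)(x_{t+1}−x̄) = 52.2344
γ_1 = 52.2344 / 8 = 6.529

6.529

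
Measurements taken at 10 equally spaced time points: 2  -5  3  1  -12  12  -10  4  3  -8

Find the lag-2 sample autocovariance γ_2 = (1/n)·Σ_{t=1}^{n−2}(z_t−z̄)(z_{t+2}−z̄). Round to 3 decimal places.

7.900

Mean z̄ = (2 − 5 + 3 + 1 − 12 + 12 − 10 + 4 + 3 − 8)/10 = -1.0000
Σ_{t=1}^{8}(z_t−z̄)(z_{t+2}−z̄) = 79.0000
γ_2 = 79.0000 / 10 = 7.900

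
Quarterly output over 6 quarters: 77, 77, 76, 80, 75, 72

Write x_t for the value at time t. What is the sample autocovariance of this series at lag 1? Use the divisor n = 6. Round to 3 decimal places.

0.051

Mean x̄ = (77 + 77 + 76 + 80 + 75 + 72)/6 = 76.1667
Deviations: 0.8333, 0.8333, -0.1667, 3.8333, -1.1667, -4.1667
Σ_{t=1}^{5}(x_t−x̄)(x_{t+1}−x̄) = 0.3056
γ_1 = 0.3056 / 6 = 0.051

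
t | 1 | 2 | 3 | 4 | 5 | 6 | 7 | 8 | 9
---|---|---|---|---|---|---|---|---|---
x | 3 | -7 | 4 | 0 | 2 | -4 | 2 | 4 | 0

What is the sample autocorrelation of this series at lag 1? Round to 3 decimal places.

Mean x̄ = (3 − 7 + 4 + 0 + 2 − 4 + 2 + 4 + 0)/9 = 0.4444
Numerator Σ_{t=1}^{8}(x_t−x̄)(x_{t+1}−x̄) = -57.6420
Denominator Σ(x_t−x̄)² = 112.2222
r_1 = -57.6420 / 112.2222 = -0.514

-0.514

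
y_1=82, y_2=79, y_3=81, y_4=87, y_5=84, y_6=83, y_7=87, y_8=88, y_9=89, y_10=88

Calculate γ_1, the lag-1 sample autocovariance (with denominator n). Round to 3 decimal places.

5.956

Mean ȳ = (82 + 79 + 81 + 87 + 84 + 83 + 87 + 88 + 89 + 88)/10 = 84.8000
Σ_{t=1}^{9}(y_t−ȳ)(y_{t+1}−ȳ) = 59.5600
γ_1 = 59.5600 / 10 = 5.956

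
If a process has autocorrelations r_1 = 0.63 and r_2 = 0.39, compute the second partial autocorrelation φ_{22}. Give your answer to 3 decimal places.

φ_{22} = (r_2 − r_1²) / (1 − r_1²)
r_1² = (0.63)² = 0.3969
Numerator = 0.39 − 0.3969 = -0.0069; denominator = 1 − 0.3969 = 0.6031
φ_{22} = -0.0069 / 0.6031 = -0.011

-0.011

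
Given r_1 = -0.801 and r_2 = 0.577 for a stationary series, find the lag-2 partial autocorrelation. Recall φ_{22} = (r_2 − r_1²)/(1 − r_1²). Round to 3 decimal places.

-0.180

φ_{22} = (r_2 − r_1²) / (1 − r_1²)
r_1² = (-0.801)² = 0.641601
Numerator = 0.577 − 0.6416 = -0.0646; denominator = 1 − 0.6416 = 0.3584
φ_{22} = -0.0646 / 0.3584 = -0.180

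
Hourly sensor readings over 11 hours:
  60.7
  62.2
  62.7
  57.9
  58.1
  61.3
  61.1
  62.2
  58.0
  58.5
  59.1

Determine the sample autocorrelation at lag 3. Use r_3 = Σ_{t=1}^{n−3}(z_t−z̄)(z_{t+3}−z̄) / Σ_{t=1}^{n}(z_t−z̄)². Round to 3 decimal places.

-0.428

Mean z̄ = (60.7 + 62.2 + 62.7 + 57.9 + 58.1 + 61.3 + 61.1 + 62.2 + 58.0 + 58.5 + 59.1)/11 = 60.1636
Numerator Σ_{t=1}^{8}(z_t−z̄)(z_{t+3}−z̄) = -15.0385
Denominator Σ(z_t−z̄)² = 35.1455
r_3 = -15.0385 / 35.1455 = -0.428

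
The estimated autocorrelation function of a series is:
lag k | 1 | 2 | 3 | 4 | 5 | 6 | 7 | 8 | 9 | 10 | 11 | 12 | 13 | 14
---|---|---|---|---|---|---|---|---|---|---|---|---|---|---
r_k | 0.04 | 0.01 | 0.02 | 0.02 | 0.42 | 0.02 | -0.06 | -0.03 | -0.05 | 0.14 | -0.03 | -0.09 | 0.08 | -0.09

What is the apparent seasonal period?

The largest autocorrelation is r_5 = 0.42; the remaining lags stay at or below 0.14.
The dominant spike at lag 5 indicates a seasonal period of 5.

5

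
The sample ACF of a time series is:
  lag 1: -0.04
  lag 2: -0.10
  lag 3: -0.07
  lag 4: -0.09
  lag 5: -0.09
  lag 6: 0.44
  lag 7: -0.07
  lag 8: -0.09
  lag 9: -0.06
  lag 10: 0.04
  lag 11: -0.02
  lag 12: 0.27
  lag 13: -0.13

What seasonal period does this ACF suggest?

The largest autocorrelation is r_6 = 0.44, with a weaker echo at lag 12 (0.27); the remaining lags stay at or below 0.04.
The dominant spike at lag 6 indicates a seasonal period of 6.

6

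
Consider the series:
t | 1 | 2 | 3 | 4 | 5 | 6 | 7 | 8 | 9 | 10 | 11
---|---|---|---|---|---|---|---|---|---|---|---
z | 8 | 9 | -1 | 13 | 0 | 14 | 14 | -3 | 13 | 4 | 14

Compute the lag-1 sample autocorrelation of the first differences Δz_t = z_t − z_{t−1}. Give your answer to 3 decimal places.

-0.735

First differences Δz: 1, -10, 14, -13, 14, 0, -17, 16, -9, 10
Mean of differences = 0.6000
Numerator Σ(Δz_t−Δz̄)(Δz_{t+1}−Δz̄) = -1017.3600
Denominator Σ(Δz_t−Δz̄)² = 1384.4000
r_1(Δz) = -1017.3600 / 1384.4000 = -0.735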